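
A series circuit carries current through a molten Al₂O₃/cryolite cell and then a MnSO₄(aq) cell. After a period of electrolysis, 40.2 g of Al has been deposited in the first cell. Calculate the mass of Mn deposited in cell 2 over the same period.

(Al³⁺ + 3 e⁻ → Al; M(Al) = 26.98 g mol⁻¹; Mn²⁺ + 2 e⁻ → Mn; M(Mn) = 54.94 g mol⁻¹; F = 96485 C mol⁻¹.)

123 g

n(Al) = 40.2 / 26.98 = 1.490 mol.
Since Al³⁺ + 3 e⁻ → Al, n(e⁻) passed = 3 × 1.490 = 4.470 mol.
Cells in series carry the same charge, so the same 4.470 mol of electrons passes through cell 2.
Mn²⁺ + 2 e⁻ → Mn, so n(Mn) = 4.470 / 2 = 2.235 mol.
m(Mn) = 2.235 × 54.94 = 123 g.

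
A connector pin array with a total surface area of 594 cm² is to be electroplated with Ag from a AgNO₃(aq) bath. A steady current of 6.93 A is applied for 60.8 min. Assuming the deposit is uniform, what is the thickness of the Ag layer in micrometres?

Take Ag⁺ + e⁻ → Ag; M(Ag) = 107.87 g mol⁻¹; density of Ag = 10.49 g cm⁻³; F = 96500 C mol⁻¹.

Q = I·t = 6.930 × 3648.0 = 25280 C; n(e⁻) = 0.2620 mol.
n(Ag) = n(e⁻)/1 = 0.2620 mol, so m = 0.2620 × 107.87 = 28.26 g.
Volume = m/ρ = 28.26 / 10.49 = 2.694 cm³.
Thickness = V/A = 2.694 / 594 = 0.00454 cm = 45.4 μm.

45.4 μm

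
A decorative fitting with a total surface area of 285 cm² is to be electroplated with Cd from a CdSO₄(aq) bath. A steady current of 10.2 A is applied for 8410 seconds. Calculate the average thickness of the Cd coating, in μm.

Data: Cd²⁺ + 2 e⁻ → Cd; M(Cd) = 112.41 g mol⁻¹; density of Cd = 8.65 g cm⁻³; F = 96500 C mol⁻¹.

Q = I·t = 10.20 × 8410.0 = 85780 C; n(e⁻) = 0.8889 mol.
n(Cd) = n(e⁻)/2 = 0.4445 mol, so m = 0.4445 × 112.41 = 49.96 g.
Volume = m/ρ = 49.96 / 8.65 = 5.776 cm³.
Thickness = V/A = 5.776 / 285 = 0.0203 cm = 203 μm.

203 μm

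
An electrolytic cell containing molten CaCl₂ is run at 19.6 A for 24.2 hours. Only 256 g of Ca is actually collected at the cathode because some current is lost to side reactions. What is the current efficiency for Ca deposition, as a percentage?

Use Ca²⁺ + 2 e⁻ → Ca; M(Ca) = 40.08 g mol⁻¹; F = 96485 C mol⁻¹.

Q = I·t = 19.60 × 87120 = 1708000 C; n(e⁻) = 1708000/96485 = 17.70 mol.
Theoretical n(Ca) = n(e⁻)/2 = 8.849 mol, i.e. m_theo = 8.849 × 40.08 = 354.7 g.
Efficiency = m_actual / m_theo = 256 / 354.7 = 72.2 %.

72.2 %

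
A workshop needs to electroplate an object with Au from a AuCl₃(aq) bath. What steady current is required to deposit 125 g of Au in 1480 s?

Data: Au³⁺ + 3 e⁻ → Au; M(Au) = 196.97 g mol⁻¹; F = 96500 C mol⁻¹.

124 A

n(Au) = 125 / 196.97 = 0.6346 mol.
n(e⁻) = 3 × 0.6346 = 1.904 mol.
Q = n(e⁻)·F = 1.904 × 96500 = 183700 C.
I = Q/t = 183700 / 1480.0 s = 124 A.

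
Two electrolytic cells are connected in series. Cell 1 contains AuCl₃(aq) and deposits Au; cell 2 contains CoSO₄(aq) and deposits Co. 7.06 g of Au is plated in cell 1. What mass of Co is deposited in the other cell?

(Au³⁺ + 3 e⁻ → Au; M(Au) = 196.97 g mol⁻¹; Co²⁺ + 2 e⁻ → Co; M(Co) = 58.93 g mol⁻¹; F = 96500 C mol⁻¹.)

n(Au) = 7.06 / 196.97 = 0.03584 mol.
Since Au³⁺ + 3 e⁻ → Au, n(e⁻) passed = 3 × 0.03584 = 0.1075 mol.
Cells in series carry the same charge, so the same 0.1075 mol of electrons passes through cell 2.
Co²⁺ + 2 e⁻ → Co, so n(Co) = 0.1075 / 2 = 0.05376 mol.
m(Co) = 0.05376 × 58.93 = 3.17 g.

3.17 g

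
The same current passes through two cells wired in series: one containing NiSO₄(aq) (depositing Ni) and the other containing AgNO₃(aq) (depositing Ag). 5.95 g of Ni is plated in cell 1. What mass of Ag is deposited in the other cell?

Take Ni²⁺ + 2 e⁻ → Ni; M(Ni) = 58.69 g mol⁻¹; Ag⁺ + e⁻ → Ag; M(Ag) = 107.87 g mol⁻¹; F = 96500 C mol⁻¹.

21.9 g

n(Ni) = 5.95 / 58.69 = 0.1014 mol.
Since Ni²⁺ + 2 e⁻ → Ni, n(e⁻) passed = 2 × 0.1014 = 0.2028 mol.
Cells in series carry the same charge, so the same 0.2028 mol of electrons passes through cell 2.
Ag⁺ + e⁻ → Ag, so n(Ag) = 0.2028 / 1 = 0.2028 mol.
m(Ag) = 0.2028 × 107.87 = 21.9 g.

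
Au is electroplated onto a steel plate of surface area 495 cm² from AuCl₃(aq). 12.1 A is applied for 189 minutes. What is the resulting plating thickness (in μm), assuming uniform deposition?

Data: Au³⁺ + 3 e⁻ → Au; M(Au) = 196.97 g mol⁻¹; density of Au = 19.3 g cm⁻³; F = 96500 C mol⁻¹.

97.7 μm

Q = I·t = 12.10 × 11340 = 137200 C; n(e⁻) = 1.422 mol.
n(Au) = n(e⁻)/3 = 0.4740 mol, so m = 0.4740 × 196.97 = 93.36 g.
Volume = m/ρ = 93.36 / 19.3 = 4.837 cm³.
Thickness = V/A = 4.837 / 495 = 0.00977 cm = 97.7 μm.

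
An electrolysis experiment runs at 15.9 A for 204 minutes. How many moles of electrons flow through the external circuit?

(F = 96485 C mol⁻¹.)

2.02 mol

Q = I·t = 15.90 A × 12240 s = 194600 C.
n(e⁻) = Q/F = 194600 / 96485 = 2.02 mol.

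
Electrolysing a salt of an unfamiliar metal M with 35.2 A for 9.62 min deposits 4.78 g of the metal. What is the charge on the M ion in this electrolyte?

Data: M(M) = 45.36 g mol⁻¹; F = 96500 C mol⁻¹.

Q = I·t = 35.20 A × 577.20 s = 20320 C, so n(e⁻) = 20320/96500 = 0.2105 mol.
n(M) deposited = 4.78 / 45.36 = 0.1054 mol.
Electrons per atom = n(e⁻)/n(M) = 0.2105 / 0.1054 = 2.00 ≈ 2, so the ion is M²⁺.

+2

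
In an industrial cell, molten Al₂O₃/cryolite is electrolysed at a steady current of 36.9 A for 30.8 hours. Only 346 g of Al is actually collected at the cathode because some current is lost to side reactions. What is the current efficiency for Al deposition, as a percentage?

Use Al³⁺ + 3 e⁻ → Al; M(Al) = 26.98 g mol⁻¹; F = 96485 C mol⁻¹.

Q = I·t = 36.90 × 110880 = 4091000 C; n(e⁻) = 4091000/96485 = 42.41 mol.
Theoretical n(Al) = n(e⁻)/3 = 14.14 mol, i.e. m_theo = 14.14 × 26.98 = 381.4 g.
Efficiency = m_actual / m_theo = 346 / 381.4 = 90.7 %.

90.7 %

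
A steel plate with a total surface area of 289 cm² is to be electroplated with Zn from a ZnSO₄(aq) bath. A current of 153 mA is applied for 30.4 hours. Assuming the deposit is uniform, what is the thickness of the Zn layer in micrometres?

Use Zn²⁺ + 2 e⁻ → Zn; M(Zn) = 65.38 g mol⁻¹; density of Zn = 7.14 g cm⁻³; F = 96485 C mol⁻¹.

Q = I·t = 0.1530 × 109440 = 16740 C; n(e⁻) = 0.1735 mol.
n(Zn) = n(e⁻)/2 = 0.08677 mol, so m = 0.08677 × 65.38 = 5.673 g.
Volume = m/ρ = 5.673 / 7.14 = 0.7946 cm³.
Thickness = V/A = 0.7946 / 289 = 0.00275 cm = 27.5 μm.

27.5 μm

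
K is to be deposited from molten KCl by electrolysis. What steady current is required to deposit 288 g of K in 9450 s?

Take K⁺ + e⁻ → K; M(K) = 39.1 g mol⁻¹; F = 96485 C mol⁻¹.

75.2 A

n(K) = 288 / 39.1 = 7.366 mol.
n(e⁻) = 1 × 7.366 = 7.366 mol.
Q = n(e⁻)·F = 7.366 × 96485 = 710700 C.
I = Q/t = 710700 / 9450.0 s = 75.2 A.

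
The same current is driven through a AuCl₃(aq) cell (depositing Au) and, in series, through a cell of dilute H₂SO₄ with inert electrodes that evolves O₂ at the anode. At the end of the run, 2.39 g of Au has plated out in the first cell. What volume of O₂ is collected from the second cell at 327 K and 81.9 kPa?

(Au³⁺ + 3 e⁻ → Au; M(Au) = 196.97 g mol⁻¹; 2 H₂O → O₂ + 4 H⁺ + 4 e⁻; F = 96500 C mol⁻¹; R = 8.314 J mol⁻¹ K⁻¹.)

n(Au) = 2.39 / 196.97 = 0.01213 mol, so n(e⁻) = 3 × 0.01213 = 0.03640 mol.
The cells are in series, so the same 0.03640 mol of electrons passes through the second cell.
2 H₂O → O₂ + 4 H⁺ + 4 e⁻ — 4 mol e⁻ per mol O₂, so n(O₂) = 0.03640/4 = 0.009100 mol.
V = nRT/P = (0.009100 × 8.314 × 327) / (81.9 × 10³) = 3.02 × 10⁻⁴ m³ = 0.302 L.

0.302 L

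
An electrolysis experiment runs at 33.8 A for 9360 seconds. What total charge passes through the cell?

Q = I·t = 33.80 A × 9360.0 s = 3.16 × 10⁵ C.

3.16 × 10⁵ C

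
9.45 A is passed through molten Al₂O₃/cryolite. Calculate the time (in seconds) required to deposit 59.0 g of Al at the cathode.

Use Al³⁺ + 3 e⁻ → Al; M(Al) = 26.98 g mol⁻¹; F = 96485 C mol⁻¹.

n(Al) = m/M = 59.0 / 26.98 = 2.187 mol.
Each Al atom requires 3 electrons, so n(e⁻) = 3 × 2.187 = 6.560 mol.
Q = n(e⁻)·F = 6.560 × 96485 = 633000 C.
t = Q/I = 633000 / 9.450 A = 66980 s.

67000 s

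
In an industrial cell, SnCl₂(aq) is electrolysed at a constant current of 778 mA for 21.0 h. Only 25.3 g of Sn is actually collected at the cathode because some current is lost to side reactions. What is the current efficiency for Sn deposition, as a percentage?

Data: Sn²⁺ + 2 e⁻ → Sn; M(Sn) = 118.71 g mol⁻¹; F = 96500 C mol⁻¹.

Q = I·t = 0.7780 × 75600 = 58820 C; n(e⁻) = 58820/96500 = 0.6095 mol.
Theoretical n(Sn) = n(e⁻)/2 = 0.3048 mol, i.e. m_theo = 0.3048 × 118.71 = 36.18 g.
Efficiency = m_actual / m_theo = 25.3 / 36.18 = 69.9 %.

69.9 %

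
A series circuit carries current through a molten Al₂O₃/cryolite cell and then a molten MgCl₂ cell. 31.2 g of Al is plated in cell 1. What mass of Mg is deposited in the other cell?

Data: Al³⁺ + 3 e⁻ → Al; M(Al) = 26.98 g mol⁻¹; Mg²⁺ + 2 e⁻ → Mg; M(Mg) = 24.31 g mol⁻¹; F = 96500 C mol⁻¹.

n(Al) = 31.2 / 26.98 = 1.156 mol.
Since Al³⁺ + 3 e⁻ → Al, n(e⁻) passed = 3 × 1.156 = 3.469 mol.
Cells in series carry the same charge, so the same 3.469 mol of electrons passes through cell 2.
Mg²⁺ + 2 e⁻ → Mg, so n(Mg) = 3.469 / 2 = 1.735 mol.
m(Mg) = 1.735 × 24.31 = 42.2 g.

42.2 g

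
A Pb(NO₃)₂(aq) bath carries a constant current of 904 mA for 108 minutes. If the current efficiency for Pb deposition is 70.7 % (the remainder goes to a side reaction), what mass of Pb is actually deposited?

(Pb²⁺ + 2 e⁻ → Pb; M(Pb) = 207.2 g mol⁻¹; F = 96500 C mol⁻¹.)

4.45 g

Q = I·t = 0.9040 × 6480.0 = 5858 C.
n(e⁻) = 5858/96500 = 0.06070 mol; theoretically n(Pb) = 0.06070/2 = 0.03035 mol, m_theo = 6.289 g.
At 70.7 % efficiency, m_actual = 0.707 × 6.289 = 4.45 g.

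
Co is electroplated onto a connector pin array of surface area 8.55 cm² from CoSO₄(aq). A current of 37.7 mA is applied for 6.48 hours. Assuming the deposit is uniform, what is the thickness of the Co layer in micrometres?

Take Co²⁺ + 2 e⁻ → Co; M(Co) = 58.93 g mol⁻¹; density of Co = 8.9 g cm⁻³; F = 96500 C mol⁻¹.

35.3 μm

Q = I·t = 0.03770 × 23328 = 879.5 C; n(e⁻) = 0.009114 mol.
n(Co) = n(e⁻)/2 = 0.004557 mol, so m = 0.004557 × 58.93 = 0.2685 g.
Volume = m/ρ = 0.2685 / 8.9 = 0.03017 cm³.
Thickness = V/A = 0.03017 / 8.55 = 0.00353 cm = 35.3 μm.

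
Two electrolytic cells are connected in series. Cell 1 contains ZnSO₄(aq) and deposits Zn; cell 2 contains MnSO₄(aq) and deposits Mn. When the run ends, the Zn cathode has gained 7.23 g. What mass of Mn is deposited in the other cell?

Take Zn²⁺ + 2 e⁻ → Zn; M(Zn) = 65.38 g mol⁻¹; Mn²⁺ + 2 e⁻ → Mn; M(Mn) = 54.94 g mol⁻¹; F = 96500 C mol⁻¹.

6.08 g

n(Zn) = 7.23 / 65.38 = 0.1106 mol.
Since Zn²⁺ + 2 e⁻ → Zn, n(e⁻) passed = 2 × 0.1106 = 0.2212 mol.
Cells in series carry the same charge, so the same 0.2212 mol of electrons passes through cell 2.
Mn²⁺ + 2 e⁻ → Mn, so n(Mn) = 0.2212 / 2 = 0.1106 mol.
m(Mn) = 0.1106 × 54.94 = 6.08 g.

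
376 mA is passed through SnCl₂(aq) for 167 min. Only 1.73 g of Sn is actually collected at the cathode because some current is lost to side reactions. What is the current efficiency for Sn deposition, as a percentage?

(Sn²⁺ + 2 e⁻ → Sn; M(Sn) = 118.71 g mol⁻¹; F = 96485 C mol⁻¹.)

74.6 %

Q = I·t = 0.3760 × 10020 = 3768 C; n(e⁻) = 3768/96485 = 0.03905 mol.
Theoretical n(Sn) = n(e⁻)/2 = 0.01952 mol, i.e. m_theo = 0.01952 × 118.71 = 2.318 g.
Efficiency = m_actual / m_theo = 1.73 / 2.318 = 74.6 %.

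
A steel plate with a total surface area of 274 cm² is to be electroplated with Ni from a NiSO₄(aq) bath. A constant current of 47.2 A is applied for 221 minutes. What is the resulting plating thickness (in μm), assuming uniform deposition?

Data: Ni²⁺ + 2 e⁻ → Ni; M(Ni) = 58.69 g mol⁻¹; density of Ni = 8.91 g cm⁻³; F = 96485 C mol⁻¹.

780 μm

Q = I·t = 47.20 × 13260 = 625900 C; n(e⁻) = 6.487 mol.
n(Ni) = n(e⁻)/2 = 3.243 mol, so m = 3.243 × 58.69 = 190.4 g.
Volume = m/ρ = 190.4 / 8.91 = 21.36 cm³.
Thickness = V/A = 21.36 / 274 = 0.0780 cm = 780 μm.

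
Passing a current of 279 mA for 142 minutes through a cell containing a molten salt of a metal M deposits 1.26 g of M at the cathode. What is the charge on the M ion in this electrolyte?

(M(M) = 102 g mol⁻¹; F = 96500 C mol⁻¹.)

+2

Q = I·t = 0.2790 A × 8520.0 s = 2377 C, so n(e⁻) = 2377/96500 = 0.02463 mol.
n(M) deposited = 1.26 / 102 = 0.01235 mol.
Electrons per atom = n(e⁻)/n(M) = 0.02463 / 0.01235 = 1.99 ≈ 2, so the ion is M²⁺.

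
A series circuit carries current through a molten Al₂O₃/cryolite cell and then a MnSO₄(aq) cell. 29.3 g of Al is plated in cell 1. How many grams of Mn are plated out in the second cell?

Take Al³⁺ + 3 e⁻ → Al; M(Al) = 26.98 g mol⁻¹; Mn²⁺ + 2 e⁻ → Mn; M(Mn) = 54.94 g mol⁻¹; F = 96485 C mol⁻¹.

n(Al) = 29.3 / 26.98 = 1.086 mol.
Since Al³⁺ + 3 e⁻ → Al, n(e⁻) passed = 3 × 1.086 = 3.258 mol.
Cells in series carry the same charge, so the same 3.258 mol of electrons passes through cell 2.
Mn²⁺ + 2 e⁻ → Mn, so n(Mn) = 3.258 / 2 = 1.629 mol.
m(Mn) = 1.629 × 54.94 = 89.5 g.

89.5 g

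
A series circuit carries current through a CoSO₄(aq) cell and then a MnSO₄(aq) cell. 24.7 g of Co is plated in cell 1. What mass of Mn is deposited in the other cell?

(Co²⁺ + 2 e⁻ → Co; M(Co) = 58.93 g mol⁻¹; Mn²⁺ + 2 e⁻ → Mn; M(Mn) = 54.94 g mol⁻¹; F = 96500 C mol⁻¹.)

n(Co) = 24.7 / 58.93 = 0.4191 mol.
Since Co²⁺ + 2 e⁻ → Co, n(e⁻) passed = 2 × 0.4191 = 0.8383 mol.
Cells in series carry the same charge, so the same 0.8383 mol of electrons passes through cell 2.
Mn²⁺ + 2 e⁻ → Mn, so n(Mn) = 0.8383 / 2 = 0.4191 mol.
m(Mn) = 0.4191 × 54.94 = 23.0 g.

23.0 g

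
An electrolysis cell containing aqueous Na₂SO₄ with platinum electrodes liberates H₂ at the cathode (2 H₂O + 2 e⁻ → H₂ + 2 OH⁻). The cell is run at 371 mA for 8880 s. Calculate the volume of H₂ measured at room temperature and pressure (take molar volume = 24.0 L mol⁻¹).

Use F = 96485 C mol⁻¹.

Q = I·t = 0.3710 A × 8880.0 s = 3294 C.
n(e⁻) = Q/F = 3294 / 96485 = 0.03414 mol.
2 electrons are transferred per H₂ molecule, so n(H₂) = 0.03414 / 2 = 0.01707 mol.
V = n × V_m = 0.01707 × 24.0 = 0.410 L.

0.410 L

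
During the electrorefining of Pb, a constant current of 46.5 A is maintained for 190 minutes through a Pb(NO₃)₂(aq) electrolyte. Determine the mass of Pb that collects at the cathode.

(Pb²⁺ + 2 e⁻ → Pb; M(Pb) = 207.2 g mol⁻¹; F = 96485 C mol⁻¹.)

569 g

Q = I·t = 46.50 A × 11400 s = 530100 C.
n(e⁻) = Q/F = 530100 / 96485 = 5.494 mol.
Pb²⁺ + 2 e⁻ → Pb, so n(Pb) = n(e⁻)/2 = 2.747 mol.
m = n·M = 2.747 × 207.2 = 569 g.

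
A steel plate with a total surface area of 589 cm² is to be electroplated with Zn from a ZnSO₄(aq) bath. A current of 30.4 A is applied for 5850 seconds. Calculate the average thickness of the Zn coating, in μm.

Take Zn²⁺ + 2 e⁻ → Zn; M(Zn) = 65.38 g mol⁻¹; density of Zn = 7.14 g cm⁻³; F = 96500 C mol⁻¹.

Q = I·t = 30.40 × 5850.0 = 177800 C; n(e⁻) = 1.843 mol.
n(Zn) = n(e⁻)/2 = 0.9215 mol, so m = 0.9215 × 65.38 = 60.24 g.
Volume = m/ρ = 60.24 / 7.14 = 8.438 cm³.
Thickness = V/A = 8.438 / 589 = 0.0143 cm = 143 μm.

143 μm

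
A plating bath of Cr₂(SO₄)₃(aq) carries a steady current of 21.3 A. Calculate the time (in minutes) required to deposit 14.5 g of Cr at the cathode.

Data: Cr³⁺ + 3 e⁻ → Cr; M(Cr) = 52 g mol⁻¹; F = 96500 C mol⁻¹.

n(Cr) = m/M = 14.5 / 52 = 0.2788 mol.
Each Cr atom requires 3 electrons, so n(e⁻) = 3 × 0.2788 = 0.8365 mol.
Q = n(e⁻)·F = 0.8365 × 96500 = 80730 C.
t = Q/I = 80730 / 21.30 A = 3790 s = 63.2 min.

63.2 min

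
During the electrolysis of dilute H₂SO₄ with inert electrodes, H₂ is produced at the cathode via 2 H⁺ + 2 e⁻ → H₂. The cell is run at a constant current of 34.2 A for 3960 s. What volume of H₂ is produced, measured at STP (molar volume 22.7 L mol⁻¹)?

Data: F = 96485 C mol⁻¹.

15.9 L

Q = I·t = 34.20 A × 3960.0 s = 135400 C.
n(e⁻) = Q/F = 135400 / 96485 = 1.404 mol.
2 electrons are transferred per H₂ molecule, so n(H₂) = 1.404 / 2 = 0.7018 mol.
V = n × V_m = 0.7018 × 22.7 = 15.9 L.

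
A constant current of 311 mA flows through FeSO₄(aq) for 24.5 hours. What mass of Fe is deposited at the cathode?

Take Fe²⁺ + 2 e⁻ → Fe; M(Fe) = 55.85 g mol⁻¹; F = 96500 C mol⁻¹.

Q = I·t = 0.3110 A × 88200 s = 27430 C.
n(e⁻) = Q/F = 27430 / 96500 = 0.2843 mol.
Fe²⁺ + 2 e⁻ → Fe, so n(Fe) = n(e⁻)/2 = 0.1421 mol.
m = n·M = 0.1421 × 55.85 = 7.94 g.

7.94 g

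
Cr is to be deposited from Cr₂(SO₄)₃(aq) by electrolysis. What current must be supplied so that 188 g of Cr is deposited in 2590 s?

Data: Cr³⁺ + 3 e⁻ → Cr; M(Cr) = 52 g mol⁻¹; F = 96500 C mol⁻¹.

404 A

n(Cr) = 188 / 52 = 3.615 mol.
n(e⁻) = 3 × 3.615 = 10.85 mol.
Q = n(e⁻)·F = 10.85 × 96500 = 1047000 C.
I = Q/t = 1047000 / 2590.0 s = 404 A.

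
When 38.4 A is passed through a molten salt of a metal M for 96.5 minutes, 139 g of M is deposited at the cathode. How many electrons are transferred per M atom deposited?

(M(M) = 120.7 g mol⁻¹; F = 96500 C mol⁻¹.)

2

Q = I·t = 38.40 A × 5790.0 s = 222300 C, so n(e⁻) = 222300/96500 = 2.304 mol.
n(M) deposited = 139 / 120.7 = 1.152 mol.
Electrons per atom = n(e⁻)/n(M) = 2.304 / 1.152 = 2.00 ≈ 2, so the ion is M²⁺.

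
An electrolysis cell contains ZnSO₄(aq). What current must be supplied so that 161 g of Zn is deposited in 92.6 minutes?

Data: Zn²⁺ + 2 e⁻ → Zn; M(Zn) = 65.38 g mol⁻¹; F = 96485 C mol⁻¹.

n(Zn) = 161 / 65.38 = 2.463 mol.
n(e⁻) = 2 × 2.463 = 4.925 mol.
Q = n(e⁻)·F = 4.925 × 96485 = 475200 C.
I = Q/t = 475200 / 5556.0 s = 85.5 A.

85.5 A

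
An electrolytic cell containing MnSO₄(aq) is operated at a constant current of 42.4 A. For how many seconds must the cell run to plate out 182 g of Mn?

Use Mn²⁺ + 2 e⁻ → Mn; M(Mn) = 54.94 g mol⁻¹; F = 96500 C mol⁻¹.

15100 s

n(Mn) = m/M = 182 / 54.94 = 3.313 mol.
Each Mn atom requires 2 electrons, so n(e⁻) = 2 × 3.313 = 6.625 mol.
Q = n(e⁻)·F = 6.625 × 96500 = 639400 C.
t = Q/I = 639400 / 42.40 A = 15080 s.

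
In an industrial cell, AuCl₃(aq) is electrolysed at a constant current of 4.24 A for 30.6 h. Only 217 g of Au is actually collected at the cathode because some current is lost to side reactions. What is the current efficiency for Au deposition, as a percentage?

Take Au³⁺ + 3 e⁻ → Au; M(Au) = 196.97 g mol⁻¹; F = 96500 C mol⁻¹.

68.3 %

Q = I·t = 4.240 × 110160 = 467100 C; n(e⁻) = 467100/96500 = 4.840 mol.
Theoretical n(Au) = n(e⁻)/3 = 1.613 mol, i.e. m_theo = 1.613 × 196.97 = 317.8 g.
Efficiency = m_actual / m_theo = 217 / 317.8 = 68.3 %.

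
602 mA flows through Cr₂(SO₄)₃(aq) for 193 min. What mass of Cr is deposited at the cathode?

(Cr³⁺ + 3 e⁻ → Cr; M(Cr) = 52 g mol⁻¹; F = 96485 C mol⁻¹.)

1.25 g

Q = I·t = 0.6020 A × 11580 s = 6971 C.
n(e⁻) = Q/F = 6971 / 96485 = 0.07225 mol.
Cr³⁺ + 3 e⁻ → Cr, so n(Cr) = n(e⁻)/3 = 0.02408 mol.
m = n·M = 0.02408 × 52 = 1.25 g.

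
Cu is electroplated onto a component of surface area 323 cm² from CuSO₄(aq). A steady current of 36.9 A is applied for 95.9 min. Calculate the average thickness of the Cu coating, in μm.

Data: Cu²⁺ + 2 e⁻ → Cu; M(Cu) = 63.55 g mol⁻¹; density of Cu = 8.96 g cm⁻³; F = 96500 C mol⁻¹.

242 μm

Q = I·t = 36.90 × 5754.0 = 212300 C; n(e⁻) = 2.200 mol.
n(Cu) = n(e⁻)/2 = 1.100 mol, so m = 1.100 × 63.55 = 69.91 g.
Volume = m/ρ = 69.91 / 8.96 = 7.803 cm³.
Thickness = V/A = 7.803 / 323 = 0.0242 cm = 242 μm.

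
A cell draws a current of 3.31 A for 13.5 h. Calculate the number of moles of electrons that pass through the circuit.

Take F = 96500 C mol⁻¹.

1.67 mol

Q = I·t = 3.310 A × 48600 s = 160900 C.
n(e⁻) = Q/F = 160900 / 96500 = 1.67 mol.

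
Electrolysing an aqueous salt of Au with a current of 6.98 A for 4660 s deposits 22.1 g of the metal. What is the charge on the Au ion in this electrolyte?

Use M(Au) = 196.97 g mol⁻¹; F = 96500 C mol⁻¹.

+3

Q = I·t = 6.980 A × 4660.0 s = 32530 C, so n(e⁻) = 32530/96500 = 0.3371 mol.
n(Au) deposited = 22.1 / 196.97 = 0.1122 mol.
Electrons per atom = n(e⁻)/n(Au) = 0.3371 / 0.1122 = 3.00 ≈ 3, so the ion is Au³⁺.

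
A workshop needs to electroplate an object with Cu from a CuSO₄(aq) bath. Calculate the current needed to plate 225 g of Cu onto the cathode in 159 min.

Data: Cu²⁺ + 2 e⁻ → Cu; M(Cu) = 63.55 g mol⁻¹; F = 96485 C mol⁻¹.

n(Cu) = 225 / 63.55 = 3.541 mol.
n(e⁻) = 2 × 3.541 = 7.081 mol.
Q = n(e⁻)·F = 7.081 × 96485 = 683200 C.
I = Q/t = 683200 / 9540.0 s = 71.6 A.

71.6 A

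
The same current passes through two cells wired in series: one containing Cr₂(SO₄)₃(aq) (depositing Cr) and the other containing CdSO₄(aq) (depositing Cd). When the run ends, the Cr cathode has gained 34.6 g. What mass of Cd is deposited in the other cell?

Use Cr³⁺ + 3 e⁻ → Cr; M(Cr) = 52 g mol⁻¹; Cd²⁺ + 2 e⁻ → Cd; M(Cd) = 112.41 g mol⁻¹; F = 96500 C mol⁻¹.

n(Cr) = 34.6 / 52 = 0.6654 mol.
Since Cr³⁺ + 3 e⁻ → Cr, n(e⁻) passed = 3 × 0.6654 = 1.996 mol.
Cells in series carry the same charge, so the same 1.996 mol of electrons passes through cell 2.
Cd²⁺ + 2 e⁻ → Cd, so n(Cd) = 1.996 / 2 = 0.9981 mol.
m(Cd) = 0.9981 × 112.41 = 112 g.

112 g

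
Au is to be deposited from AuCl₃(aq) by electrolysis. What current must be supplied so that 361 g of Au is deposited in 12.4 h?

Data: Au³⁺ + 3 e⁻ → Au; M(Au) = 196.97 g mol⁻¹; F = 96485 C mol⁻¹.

n(Au) = 361 / 196.97 = 1.833 mol.
n(e⁻) = 3 × 1.833 = 5.498 mol.
Q = n(e⁻)·F = 5.498 × 96485 = 530500 C.
I = Q/t = 530500 / 44640 s = 11.9 A.

11.9 A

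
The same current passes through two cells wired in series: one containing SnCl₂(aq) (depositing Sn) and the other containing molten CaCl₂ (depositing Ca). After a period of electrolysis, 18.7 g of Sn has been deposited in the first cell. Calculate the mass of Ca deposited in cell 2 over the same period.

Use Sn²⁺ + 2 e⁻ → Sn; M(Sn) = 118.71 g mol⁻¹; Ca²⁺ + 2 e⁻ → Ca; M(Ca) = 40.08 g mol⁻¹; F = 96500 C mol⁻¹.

6.31 g

n(Sn) = 18.7 / 118.71 = 0.1575 mol.
Since Sn²⁺ + 2 e⁻ → Sn, n(e⁻) passed = 2 × 0.1575 = 0.3151 mol.
Cells in series carry the same charge, so the same 0.3151 mol of electrons passes through cell 2.
Ca²⁺ + 2 e⁻ → Ca, so n(Ca) = 0.3151 / 2 = 0.1575 mol.
m(Ca) = 0.1575 × 40.08 = 6.31 g.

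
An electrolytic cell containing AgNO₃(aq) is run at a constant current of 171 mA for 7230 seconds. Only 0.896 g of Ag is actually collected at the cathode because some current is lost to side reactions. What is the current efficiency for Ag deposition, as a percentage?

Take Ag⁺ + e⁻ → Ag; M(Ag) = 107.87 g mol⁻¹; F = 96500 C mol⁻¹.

64.8 %

Q = I·t = 0.1710 × 7230.0 = 1236 C; n(e⁻) = 1236/96500 = 0.01281 mol.
Theoretical n(Ag) = n(e⁻)/1 = 0.01281 mol, i.e. m_theo = 0.01281 × 107.87 = 1.382 g.
Efficiency = m_actual / m_theo = 0.896 / 1.382 = 64.8 %.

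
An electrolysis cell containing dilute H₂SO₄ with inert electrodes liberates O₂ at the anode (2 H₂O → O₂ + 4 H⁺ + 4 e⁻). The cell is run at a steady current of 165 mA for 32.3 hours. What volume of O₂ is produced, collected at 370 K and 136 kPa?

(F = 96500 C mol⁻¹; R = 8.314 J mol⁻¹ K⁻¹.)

1.12 L

Q = I·t = 0.1650 A × 116280 s = 19190 C.
n(e⁻) = Q/F = 19190 / 96500 = 0.1988 mol.
4 electrons are transferred per O₂ molecule, so n(O₂) = 0.1988 / 4 = 0.04971 mol.
V = nRT/P = (0.04971 × 8.314 × 370) / (136 × 10³ Pa) = 0.00112 m³ = 1.12 L.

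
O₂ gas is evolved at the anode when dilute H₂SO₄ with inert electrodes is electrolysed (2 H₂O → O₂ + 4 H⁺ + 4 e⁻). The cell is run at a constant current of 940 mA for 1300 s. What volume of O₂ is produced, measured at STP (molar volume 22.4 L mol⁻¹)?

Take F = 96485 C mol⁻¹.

0.0709 L

Q = I·t = 0.9400 A × 1300.0 s = 1222 C.
n(e⁻) = Q/F = 1222 / 96485 = 0.01267 mol.
4 electrons are transferred per O₂ molecule, so n(O₂) = 0.01267 / 4 = 0.003166 mol.
V = n × V_m = 0.003166 × 22.4 = 0.0709 L.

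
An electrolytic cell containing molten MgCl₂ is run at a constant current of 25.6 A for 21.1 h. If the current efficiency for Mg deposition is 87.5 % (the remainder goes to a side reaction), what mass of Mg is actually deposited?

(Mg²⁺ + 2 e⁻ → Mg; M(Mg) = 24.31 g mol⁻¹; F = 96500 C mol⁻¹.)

Q = I·t = 25.60 × 75960 = 1945000 C.
n(e⁻) = 1945000/96500 = 20.15 mol; theoretically n(Mg) = 20.15/2 = 10.08 mol, m_theo = 244.9 g.
At 87.5 % efficiency, m_actual = 0.875 × 244.9 = 214 g.

214 g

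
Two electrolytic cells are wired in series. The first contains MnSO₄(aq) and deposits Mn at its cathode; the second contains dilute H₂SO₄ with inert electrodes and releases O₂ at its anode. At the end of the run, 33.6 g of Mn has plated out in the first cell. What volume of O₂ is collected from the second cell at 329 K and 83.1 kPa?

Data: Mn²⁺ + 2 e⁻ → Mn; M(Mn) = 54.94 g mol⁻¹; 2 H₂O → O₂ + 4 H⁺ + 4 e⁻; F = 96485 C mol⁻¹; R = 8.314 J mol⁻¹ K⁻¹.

10.1 L

n(Mn) = 33.6 / 54.94 = 0.6116 mol, so n(e⁻) = 2 × 0.6116 = 1.223 mol.
The cells are in series, so the same 1.223 mol of electrons passes through the second cell.
2 H₂O → O₂ + 4 H⁺ + 4 e⁻ — 4 mol e⁻ per mol O₂, so n(O₂) = 1.223/4 = 0.3058 mol.
V = nRT/P = (0.3058 × 8.314 × 329) / (83.1 × 10³) = 0.0101 m³ = 10.1 L.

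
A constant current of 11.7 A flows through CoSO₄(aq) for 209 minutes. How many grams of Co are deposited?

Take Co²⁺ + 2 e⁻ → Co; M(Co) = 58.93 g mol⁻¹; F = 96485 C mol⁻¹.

44.8 g

Q = I·t = 11.70 A × 12540 s = 146700 C.
n(e⁻) = Q/F = 146700 / 96485 = 1.521 mol.
Co²⁺ + 2 e⁻ → Co, so n(Co) = n(e⁻)/2 = 0.7603 mol.
m = n·M = 0.7603 × 58.93 = 44.8 g.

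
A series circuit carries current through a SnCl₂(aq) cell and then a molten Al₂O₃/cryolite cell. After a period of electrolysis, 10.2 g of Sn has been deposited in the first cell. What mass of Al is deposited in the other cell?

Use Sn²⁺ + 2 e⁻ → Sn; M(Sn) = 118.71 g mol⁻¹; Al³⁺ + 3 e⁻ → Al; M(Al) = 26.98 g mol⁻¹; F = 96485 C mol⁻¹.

n(Sn) = 10.2 / 118.71 = 0.08592 mol.
Since Sn²⁺ + 2 e⁻ → Sn, n(e⁻) passed = 2 × 0.08592 = 0.1718 mol.
Cells in series carry the same charge, so the same 0.1718 mol of electrons passes through cell 2.
Al³⁺ + 3 e⁻ → Al, so n(Al) = 0.1718 / 3 = 0.05728 mol.
m(Al) = 0.05728 × 26.98 = 1.55 g.

1.55 g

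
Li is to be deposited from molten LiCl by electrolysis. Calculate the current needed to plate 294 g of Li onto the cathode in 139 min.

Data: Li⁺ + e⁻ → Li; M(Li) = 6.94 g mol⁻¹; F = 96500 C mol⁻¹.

n(Li) = 294 / 6.94 = 42.36 mol.
n(e⁻) = 1 × 42.36 = 42.36 mol.
Q = n(e⁻)·F = 42.36 × 96500 = 4088000 C.
I = Q/t = 4088000 / 8340.0 s = 490 A.

490 A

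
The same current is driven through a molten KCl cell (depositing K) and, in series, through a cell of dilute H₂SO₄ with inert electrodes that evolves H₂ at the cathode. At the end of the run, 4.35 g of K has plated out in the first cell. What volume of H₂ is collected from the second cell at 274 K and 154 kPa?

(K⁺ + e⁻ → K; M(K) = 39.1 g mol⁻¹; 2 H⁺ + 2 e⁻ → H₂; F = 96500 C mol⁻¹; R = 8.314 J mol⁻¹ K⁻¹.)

n(K) = 4.35 / 39.1 = 0.1113 mol, so n(e⁻) = 1 × 0.1113 = 0.1113 mol.
The cells are in series, so the same 0.1113 mol of electrons passes through the second cell.
2 H⁺ + 2 e⁻ → H₂ — 2 mol e⁻ per mol H₂, so n(H₂) = 0.1113/2 = 0.05563 mol.
V = nRT/P = (0.05563 × 8.314 × 274) / (154 × 10³) = 8.23 × 10⁻⁴ m³ = 0.823 L.

0.823 L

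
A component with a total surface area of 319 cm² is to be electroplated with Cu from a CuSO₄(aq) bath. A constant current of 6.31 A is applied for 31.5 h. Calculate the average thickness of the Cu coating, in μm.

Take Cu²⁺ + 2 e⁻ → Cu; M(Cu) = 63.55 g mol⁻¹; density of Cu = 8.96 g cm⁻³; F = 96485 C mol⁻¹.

824 μm

Q = I·t = 6.310 × 113400 = 715600 C; n(e⁻) = 7.416 mol.
n(Cu) = n(e⁻)/2 = 3.708 mol, so m = 3.708 × 63.55 = 235.7 g.
Volume = m/ρ = 235.7 / 8.96 = 26.30 cm³.
Thickness = V/A = 26.30 / 319 = 0.0824 cm = 824 μm.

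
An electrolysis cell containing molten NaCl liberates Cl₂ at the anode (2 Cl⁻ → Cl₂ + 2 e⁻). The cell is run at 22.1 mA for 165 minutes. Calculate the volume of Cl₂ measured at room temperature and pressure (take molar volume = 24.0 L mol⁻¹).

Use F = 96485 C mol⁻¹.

Q = I·t = 0.02210 A × 9900.0 s = 218.8 C.
n(e⁻) = Q/F = 218.8 / 96485 = 0.002268 mol.
2 electrons are transferred per Cl₂ molecule, so n(Cl₂) = 0.002268 / 2 = 0.001134 mol.
V = n × V_m = 0.001134 × 24.0 = 0.0272 L.

0.0272 L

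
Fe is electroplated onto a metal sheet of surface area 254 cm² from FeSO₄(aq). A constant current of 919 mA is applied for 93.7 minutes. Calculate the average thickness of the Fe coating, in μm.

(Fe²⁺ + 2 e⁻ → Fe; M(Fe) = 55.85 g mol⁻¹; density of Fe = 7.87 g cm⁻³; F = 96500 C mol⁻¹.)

Q = I·t = 0.9190 × 5622.0 = 5167 C; n(e⁻) = 0.05354 mol.
n(Fe) = n(e⁻)/2 = 0.02677 mol, so m = 0.02677 × 55.85 = 1.495 g.
Volume = m/ρ = 1.495 / 7.87 = 0.1900 cm³.
Thickness = V/A = 0.1900 / 254 = 7.48 × 10⁻⁴ cm = 7.48 μm.

7.48 μm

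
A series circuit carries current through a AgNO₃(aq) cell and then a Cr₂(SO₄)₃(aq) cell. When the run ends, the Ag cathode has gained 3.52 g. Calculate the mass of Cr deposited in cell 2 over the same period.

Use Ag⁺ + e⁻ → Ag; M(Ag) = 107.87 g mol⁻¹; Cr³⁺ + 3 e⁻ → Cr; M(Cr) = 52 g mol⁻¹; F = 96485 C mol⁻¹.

n(Ag) = 3.52 / 107.87 = 0.03263 mol.
Since Ag⁺ + e⁻ → Ag, n(e⁻) passed = 1 × 0.03263 = 0.03263 mol.
Cells in series carry the same charge, so the same 0.03263 mol of electrons passes through cell 2.
Cr³⁺ + 3 e⁻ → Cr, so n(Cr) = 0.03263 / 3 = 0.01088 mol.
m(Cr) = 0.01088 × 52 = 0.566 g.

0.566 g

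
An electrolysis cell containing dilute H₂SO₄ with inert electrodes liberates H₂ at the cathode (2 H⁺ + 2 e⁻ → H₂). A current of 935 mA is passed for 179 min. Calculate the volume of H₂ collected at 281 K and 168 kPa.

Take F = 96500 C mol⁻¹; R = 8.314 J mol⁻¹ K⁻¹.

0.724 L

Q = I·t = 0.9350 A × 10740 s = 10040 C.
n(e⁻) = Q/F = 10040 / 96500 = 0.1041 mol.
2 electrons are transferred per H₂ molecule, so n(H₂) = 0.1041 / 2 = 0.05203 mol.
V = nRT/P = (0.05203 × 8.314 × 281) / (168 × 10³ Pa) = 7.24 × 10⁻⁴ m³ = 0.724 L.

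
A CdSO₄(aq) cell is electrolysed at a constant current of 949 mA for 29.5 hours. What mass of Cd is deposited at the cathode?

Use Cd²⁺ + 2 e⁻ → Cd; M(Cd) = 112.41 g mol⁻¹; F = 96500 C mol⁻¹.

58.7 g

Q = I·t = 0.9490 A × 106200 s = 100800 C.
n(e⁻) = Q/F = 100800 / 96500 = 1.044 mol.
Cd²⁺ + 2 e⁻ → Cd, so n(Cd) = n(e⁻)/2 = 0.5222 mol.
m = n·M = 0.5222 × 112.41 = 58.7 g.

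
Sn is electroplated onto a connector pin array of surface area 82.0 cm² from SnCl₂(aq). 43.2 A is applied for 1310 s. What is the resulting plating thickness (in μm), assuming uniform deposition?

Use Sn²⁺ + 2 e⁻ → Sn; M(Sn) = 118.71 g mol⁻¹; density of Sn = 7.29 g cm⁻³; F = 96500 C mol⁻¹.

582 μm

Q = I·t = 43.20 × 1310.0 = 56590 C; n(e⁻) = 0.5864 mol.
n(Sn) = n(e⁻)/2 = 0.2932 mol, so m = 0.2932 × 118.71 = 34.81 g.
Volume = m/ρ = 34.81 / 7.29 = 4.775 cm³.
Thickness = V/A = 4.775 / 82.0 = 0.0582 cm = 582 μm.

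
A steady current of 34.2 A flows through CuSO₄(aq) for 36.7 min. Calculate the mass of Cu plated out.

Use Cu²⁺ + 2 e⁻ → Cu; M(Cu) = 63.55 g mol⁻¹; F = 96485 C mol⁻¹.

Q = I·t = 34.20 A × 2202.0 s = 75310 C.
n(e⁻) = Q/F = 75310 / 96485 = 0.7805 mol.
Cu²⁺ + 2 e⁻ → Cu, so n(Cu) = n(e⁻)/2 = 0.3903 mol.
m = n·M = 0.3903 × 63.55 = 24.8 g.

24.8 g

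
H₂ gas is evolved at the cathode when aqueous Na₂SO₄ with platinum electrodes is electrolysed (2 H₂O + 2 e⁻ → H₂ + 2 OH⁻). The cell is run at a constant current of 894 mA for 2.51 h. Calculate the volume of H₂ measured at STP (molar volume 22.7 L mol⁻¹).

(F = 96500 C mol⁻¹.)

0.950 L

Q = I·t = 0.8940 A × 9036.0 s = 8078 C.
n(e⁻) = Q/F = 8078 / 96500 = 0.08371 mol.
2 electrons are transferred per H₂ molecule, so n(H₂) = 0.08371 / 2 = 0.04186 mol.
V = n × V_m = 0.04186 × 22.7 = 0.950 L.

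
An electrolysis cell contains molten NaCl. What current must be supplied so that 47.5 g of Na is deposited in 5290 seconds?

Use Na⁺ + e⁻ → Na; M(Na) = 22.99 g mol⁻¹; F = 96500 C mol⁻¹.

n(Na) = 47.5 / 22.99 = 2.066 mol.
n(e⁻) = 1 × 2.066 = 2.066 mol.
Q = n(e⁻)·F = 2.066 × 96500 = 199400 C.
I = Q/t = 199400 / 5290.0 s = 37.7 A.

37.7 A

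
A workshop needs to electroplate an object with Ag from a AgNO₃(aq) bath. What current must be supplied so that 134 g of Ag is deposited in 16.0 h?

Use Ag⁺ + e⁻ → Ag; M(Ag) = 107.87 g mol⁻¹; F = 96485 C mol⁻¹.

n(Ag) = 134 / 107.87 = 1.242 mol.
n(e⁻) = 1 × 1.242 = 1.242 mol.
Q = n(e⁻)·F = 1.242 × 96485 = 119900 C.
I = Q/t = 119900 / 57600 s = 2.08 A.

2.08 A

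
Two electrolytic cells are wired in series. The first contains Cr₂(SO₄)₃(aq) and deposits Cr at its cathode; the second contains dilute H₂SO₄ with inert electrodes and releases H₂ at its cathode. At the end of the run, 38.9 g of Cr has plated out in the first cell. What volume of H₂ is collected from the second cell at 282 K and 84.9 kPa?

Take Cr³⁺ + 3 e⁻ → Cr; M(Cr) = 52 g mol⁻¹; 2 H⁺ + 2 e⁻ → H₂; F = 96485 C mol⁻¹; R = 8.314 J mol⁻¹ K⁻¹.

n(Cr) = 38.9 / 52 = 0.7481 mol, so n(e⁻) = 3 × 0.7481 = 2.244 mol.
The cells are in series, so the same 2.244 mol of electrons passes through the second cell.
2 H⁺ + 2 e⁻ → H₂ — 2 mol e⁻ per mol H₂, so n(H₂) = 2.244/2 = 1.122 mol.
V = nRT/P = (1.122 × 8.314 × 282) / (84.9 × 10³) = 0.0310 m³ = 31.0 L.

31.0 L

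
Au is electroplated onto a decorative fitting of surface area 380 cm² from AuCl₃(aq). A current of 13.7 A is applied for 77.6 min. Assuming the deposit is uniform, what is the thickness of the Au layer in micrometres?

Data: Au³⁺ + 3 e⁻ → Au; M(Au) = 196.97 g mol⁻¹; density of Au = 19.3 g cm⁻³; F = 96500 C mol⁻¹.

59.2 μm

Q = I·t = 13.70 × 4656.0 = 63790 C; n(e⁻) = 0.6610 mol.
n(Au) = n(e⁻)/3 = 0.2203 mol, so m = 0.2203 × 196.97 = 43.40 g.
Volume = m/ρ = 43.40 / 19.3 = 2.249 cm³.
Thickness = V/A = 2.249 / 380 = 0.00592 cm = 59.2 μm.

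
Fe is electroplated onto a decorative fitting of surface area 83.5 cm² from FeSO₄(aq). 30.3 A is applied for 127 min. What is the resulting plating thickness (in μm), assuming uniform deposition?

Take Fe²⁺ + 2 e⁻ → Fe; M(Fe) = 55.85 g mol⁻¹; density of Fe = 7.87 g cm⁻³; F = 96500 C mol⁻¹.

1020 μm

Q = I·t = 30.30 × 7620.0 = 230900 C; n(e⁻) = 2.393 mol.
n(Fe) = n(e⁻)/2 = 1.196 mol, so m = 1.196 × 55.85 = 66.81 g.
Volume = m/ρ = 66.81 / 7.87 = 8.490 cm³.
Thickness = V/A = 8.490 / 83.5 = 0.102 cm = 1020 μm.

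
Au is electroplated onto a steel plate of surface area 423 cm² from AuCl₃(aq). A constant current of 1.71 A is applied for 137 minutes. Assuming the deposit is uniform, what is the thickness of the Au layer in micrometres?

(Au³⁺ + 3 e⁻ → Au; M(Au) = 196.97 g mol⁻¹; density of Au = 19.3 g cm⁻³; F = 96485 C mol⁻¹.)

11.7 μm

Q = I·t = 1.710 × 8220.0 = 14060 C; n(e⁻) = 0.1457 mol.
n(Au) = n(e⁻)/3 = 0.04856 mol, so m = 0.04856 × 196.97 = 9.565 g.
Volume = m/ρ = 9.565 / 19.3 = 0.4956 cm³.
Thickness = V/A = 0.4956 / 423 = 0.00117 cm = 11.7 μm.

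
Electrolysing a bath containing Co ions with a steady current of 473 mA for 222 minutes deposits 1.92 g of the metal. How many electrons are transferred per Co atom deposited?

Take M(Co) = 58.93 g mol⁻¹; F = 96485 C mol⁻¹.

Q = I·t = 0.4730 A × 13320 s = 6300 C, so n(e⁻) = 6300/96485 = 0.06530 mol.
n(Co) deposited = 1.92 / 58.93 = 0.03258 mol.
Electrons per atom = n(e⁻)/n(Co) = 0.06530 / 0.03258 = 2.00 ≈ 2, so the ion is Co²⁺.

2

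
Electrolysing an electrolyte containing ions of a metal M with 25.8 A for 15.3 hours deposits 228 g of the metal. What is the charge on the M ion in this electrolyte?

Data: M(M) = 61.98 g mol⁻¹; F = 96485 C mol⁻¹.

+4

Q = I·t = 25.80 A × 55080 s = 1421000 C, so n(e⁻) = 1421000/96485 = 14.73 mol.
n(M) deposited = 228 / 61.98 = 3.679 mol.
Electrons per atom = n(e⁻)/n(M) = 14.73 / 3.679 = 4.00 ≈ 4, so the ion is M⁴⁺.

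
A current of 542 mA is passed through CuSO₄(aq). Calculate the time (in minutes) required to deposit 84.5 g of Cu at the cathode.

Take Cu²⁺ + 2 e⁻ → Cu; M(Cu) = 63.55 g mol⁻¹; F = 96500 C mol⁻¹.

7890 min

n(Cu) = m/M = 84.5 / 63.55 = 1.330 mol.
Each Cu atom requires 2 electrons, so n(e⁻) = 2 × 1.330 = 2.659 mol.
Q = n(e⁻)·F = 2.659 × 96500 = 256600 C.
t = Q/I = 256600 / 0.5420 A = 473500 s = 7890 min.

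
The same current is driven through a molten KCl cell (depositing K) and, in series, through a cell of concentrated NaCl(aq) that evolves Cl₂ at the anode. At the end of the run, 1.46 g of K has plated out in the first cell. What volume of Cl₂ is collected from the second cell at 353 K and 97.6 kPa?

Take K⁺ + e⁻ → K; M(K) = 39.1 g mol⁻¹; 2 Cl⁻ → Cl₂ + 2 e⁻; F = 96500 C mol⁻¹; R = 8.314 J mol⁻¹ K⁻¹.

n(K) = 1.46 / 39.1 = 0.03734 mol, so n(e⁻) = 1 × 0.03734 = 0.03734 mol.
The cells are in series, so the same 0.03734 mol of electrons passes through the second cell.
2 Cl⁻ → Cl₂ + 2 e⁻ — 2 mol e⁻ per mol Cl₂, so n(Cl₂) = 0.03734/2 = 0.01867 mol.
V = nRT/P = (0.01867 × 8.314 × 353) / (97.6 × 10³) = 5.61 × 10⁻⁴ m³ = 0.561 L.

0.561 L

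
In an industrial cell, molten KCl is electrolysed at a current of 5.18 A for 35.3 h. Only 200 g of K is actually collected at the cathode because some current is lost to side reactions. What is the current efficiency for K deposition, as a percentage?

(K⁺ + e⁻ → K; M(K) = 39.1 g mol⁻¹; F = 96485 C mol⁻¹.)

Q = I·t = 5.180 × 127080 = 658300 C; n(e⁻) = 658300/96485 = 6.823 mol.
Theoretical n(K) = n(e⁻)/1 = 6.823 mol, i.e. m_theo = 6.823 × 39.1 = 266.8 g.
Efficiency = m_actual / m_theo = 200 / 266.8 = 75.0 %.

75.0 %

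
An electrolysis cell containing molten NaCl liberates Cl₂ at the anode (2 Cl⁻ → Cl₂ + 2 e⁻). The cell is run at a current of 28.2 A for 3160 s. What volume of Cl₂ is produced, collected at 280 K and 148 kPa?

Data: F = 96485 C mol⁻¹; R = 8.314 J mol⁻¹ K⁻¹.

Q = I·t = 28.20 A × 3160.0 s = 89110 C.
n(e⁻) = Q/F = 89110 / 96485 = 0.9236 mol.
2 electrons are transferred per Cl₂ molecule, so n(Cl₂) = 0.9236 / 2 = 0.4618 mol.
V = nRT/P = (0.4618 × 8.314 × 280) / (148 × 10³ Pa) = 0.00726 m³ = 7.26 L.

7.26 L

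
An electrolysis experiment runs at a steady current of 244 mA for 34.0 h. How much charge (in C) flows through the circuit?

29900 C

Q = I·t = 0.2440 A × 122400 s = 29900 C.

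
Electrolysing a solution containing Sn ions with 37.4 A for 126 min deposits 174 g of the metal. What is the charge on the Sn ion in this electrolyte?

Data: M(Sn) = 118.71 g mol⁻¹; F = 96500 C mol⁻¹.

+2

Q = I·t = 37.40 A × 7560.0 s = 282700 C, so n(e⁻) = 282700/96500 = 2.930 mol.
n(Sn) deposited = 174 / 118.71 = 1.466 mol.
Electrons per atom = n(e⁻)/n(Sn) = 2.930 / 1.466 = 2.00 ≈ 2, so the ion is Sn²⁺.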